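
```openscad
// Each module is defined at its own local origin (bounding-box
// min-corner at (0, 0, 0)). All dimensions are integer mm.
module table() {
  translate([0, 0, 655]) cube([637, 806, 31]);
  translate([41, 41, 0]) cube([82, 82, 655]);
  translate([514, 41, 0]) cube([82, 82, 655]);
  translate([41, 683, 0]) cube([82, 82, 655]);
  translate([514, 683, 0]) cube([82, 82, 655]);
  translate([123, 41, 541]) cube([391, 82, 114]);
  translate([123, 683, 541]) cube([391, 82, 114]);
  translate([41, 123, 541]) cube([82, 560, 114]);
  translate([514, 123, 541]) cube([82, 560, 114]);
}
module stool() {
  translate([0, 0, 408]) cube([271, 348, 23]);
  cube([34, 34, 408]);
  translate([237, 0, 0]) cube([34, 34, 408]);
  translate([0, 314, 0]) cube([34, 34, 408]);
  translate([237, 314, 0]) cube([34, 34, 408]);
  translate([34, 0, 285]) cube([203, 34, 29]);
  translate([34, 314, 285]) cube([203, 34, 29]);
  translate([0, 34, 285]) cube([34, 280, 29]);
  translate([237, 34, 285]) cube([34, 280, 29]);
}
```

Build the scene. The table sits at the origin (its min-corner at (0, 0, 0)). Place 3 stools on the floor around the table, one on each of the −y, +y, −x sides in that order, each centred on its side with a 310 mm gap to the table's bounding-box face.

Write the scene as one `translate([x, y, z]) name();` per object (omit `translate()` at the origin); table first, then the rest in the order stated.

table();
translate([183, -658, 0]) stool();
translate([183, 1116, 0]) stool();
translate([-581, 229, 0]) stool();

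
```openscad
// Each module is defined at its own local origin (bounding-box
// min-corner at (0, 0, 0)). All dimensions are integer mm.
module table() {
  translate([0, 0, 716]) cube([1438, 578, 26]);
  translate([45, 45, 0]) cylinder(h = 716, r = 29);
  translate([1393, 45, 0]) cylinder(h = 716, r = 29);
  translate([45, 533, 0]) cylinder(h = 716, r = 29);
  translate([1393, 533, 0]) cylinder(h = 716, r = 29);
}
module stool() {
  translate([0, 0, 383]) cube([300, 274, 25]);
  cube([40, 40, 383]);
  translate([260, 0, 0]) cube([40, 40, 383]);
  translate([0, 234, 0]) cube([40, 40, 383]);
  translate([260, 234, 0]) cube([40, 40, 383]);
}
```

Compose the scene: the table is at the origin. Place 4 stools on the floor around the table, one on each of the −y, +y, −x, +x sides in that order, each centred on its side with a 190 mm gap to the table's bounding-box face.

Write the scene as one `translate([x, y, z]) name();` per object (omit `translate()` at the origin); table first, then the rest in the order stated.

table();
translate([569, -464, 0]) stool();
translate([569, 768, 0]) stool();
translate([-490, 152, 0]) stool();
translate([1628, 152, 0]) stool();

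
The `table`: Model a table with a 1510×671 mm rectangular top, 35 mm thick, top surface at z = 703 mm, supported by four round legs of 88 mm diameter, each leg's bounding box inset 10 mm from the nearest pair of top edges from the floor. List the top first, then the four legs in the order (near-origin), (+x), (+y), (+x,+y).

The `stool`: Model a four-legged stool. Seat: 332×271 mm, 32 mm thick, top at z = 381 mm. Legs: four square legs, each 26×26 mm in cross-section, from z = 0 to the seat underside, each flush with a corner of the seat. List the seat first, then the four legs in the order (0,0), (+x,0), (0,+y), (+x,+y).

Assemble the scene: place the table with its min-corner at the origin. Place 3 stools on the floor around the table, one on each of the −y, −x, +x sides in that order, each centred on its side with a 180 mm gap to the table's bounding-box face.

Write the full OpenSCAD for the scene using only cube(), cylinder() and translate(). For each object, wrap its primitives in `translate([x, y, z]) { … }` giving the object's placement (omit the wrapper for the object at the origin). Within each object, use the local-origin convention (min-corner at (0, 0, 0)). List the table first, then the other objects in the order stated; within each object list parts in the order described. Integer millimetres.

translate([0, 0, 668]) cube([1510, 671, 35]);
translate([54, 54, 0]) cylinder(h = 668, r = 44);
translate([1456, 54, 0]) cylinder(h = 668, r = 44);
translate([54, 617, 0]) cylinder(h = 668, r = 44);
translate([1456, 617, 0]) cylinder(h = 668, r = 44);
translate([589, -451, 0]) {
  translate([0, 0, 349]) cube([332, 271, 32]);
  cube([26, 26, 349]);
  translate([306, 0, 0]) cube([26, 26, 349]);
  translate([0, 245, 0]) cube([26, 26, 349]);
  translate([306, 245, 0]) cube([26, 26, 349]);
}
translate([-512, 200, 0]) {
  translate([0, 0, 349]) cube([332, 271, 32]);
  cube([26, 26, 349]);
  translate([306, 0, 0]) cube([26, 26, 349]);
  translate([0, 245, 0]) cube([26, 26, 349]);
  translate([306, 245, 0]) cube([26, 26, 349]);
}
translate([1690, 200, 0]) {
  translate([0, 0, 349]) cube([332, 271, 32]);
  cube([26, 26, 349]);
  translate([306, 0, 0]) cube([26, 26, 349]);
  translate([0, 245, 0]) cube([26, 26, 349]);
  translate([306, 245, 0]) cube([26, 26, 349]);
}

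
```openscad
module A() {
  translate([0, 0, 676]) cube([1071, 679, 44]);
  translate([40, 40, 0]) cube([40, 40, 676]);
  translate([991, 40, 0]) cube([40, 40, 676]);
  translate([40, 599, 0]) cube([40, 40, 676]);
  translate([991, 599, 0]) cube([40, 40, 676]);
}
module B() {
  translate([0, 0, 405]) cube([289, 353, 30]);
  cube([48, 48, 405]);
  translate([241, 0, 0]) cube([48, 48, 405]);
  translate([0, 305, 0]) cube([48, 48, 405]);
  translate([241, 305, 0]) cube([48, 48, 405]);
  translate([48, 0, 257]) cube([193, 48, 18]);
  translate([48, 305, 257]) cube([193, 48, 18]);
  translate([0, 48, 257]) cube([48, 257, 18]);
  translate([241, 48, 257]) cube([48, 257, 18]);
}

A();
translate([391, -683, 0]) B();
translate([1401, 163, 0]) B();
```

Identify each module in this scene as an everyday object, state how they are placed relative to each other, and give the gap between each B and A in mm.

Each stool's nearest face is 330 mm from the table's bounding box.

A is a table. B is a stool. Two stools sit around the table at the −y, +x sides. The gap between each stool and the table is 330 mm.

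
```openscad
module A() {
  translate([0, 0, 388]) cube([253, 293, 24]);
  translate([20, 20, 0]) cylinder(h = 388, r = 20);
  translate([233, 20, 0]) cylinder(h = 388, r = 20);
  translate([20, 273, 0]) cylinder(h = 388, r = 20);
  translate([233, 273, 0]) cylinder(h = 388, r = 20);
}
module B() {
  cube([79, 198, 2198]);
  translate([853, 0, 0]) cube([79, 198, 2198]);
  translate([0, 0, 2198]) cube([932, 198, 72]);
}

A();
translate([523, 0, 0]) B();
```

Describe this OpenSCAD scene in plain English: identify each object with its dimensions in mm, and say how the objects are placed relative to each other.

A is a four-legged stool. The seat is 253×293 mm, 24 mm thick, top at z = 412 mm. It stands on four round legs, each 40 mm in diameter, from z = 0 to the seat underside, each leg's axis is inset half a diameter from the nearest pair of seat edges (so the leg's bounding box is flush with the corner).

B is a door frame. The clear opening is 774 mm wide and 2198 mm high. Two 79 mm wide jambs, 198 mm deep, stand either side of the opening from the floor to the top of the opening. A 72 mm thick head sits across the top of both jambs, spanning the full outside width of the frame.

The door frame is on the floor beside the stool on its +x side.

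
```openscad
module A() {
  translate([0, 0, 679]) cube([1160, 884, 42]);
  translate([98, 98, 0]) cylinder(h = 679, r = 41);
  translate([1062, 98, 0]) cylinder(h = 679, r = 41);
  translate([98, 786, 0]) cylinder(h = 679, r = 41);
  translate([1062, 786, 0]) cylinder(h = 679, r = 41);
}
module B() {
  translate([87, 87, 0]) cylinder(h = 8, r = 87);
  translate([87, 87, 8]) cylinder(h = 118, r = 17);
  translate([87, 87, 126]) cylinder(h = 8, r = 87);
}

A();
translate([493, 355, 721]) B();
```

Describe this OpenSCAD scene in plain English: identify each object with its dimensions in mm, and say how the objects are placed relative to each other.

A is a table: top 1160 mm (x) × 884 mm (y), 42 mm thick, upper face at z = 721 mm, on four round legs of 82 mm diameter, each leg's bounding box inset 57 mm from the nearest pair of top edges, running from z = 0 to the bottom of the top.

B is a spool: two coaxial disc flanges of radius 87 mm and thickness 8 mm, joined by a core cylinder of radius 17 mm and height 118 mm. The lower flange rests on z = 0 and the three cylinders share a vertical axis.

The spool is on top of the table, centred.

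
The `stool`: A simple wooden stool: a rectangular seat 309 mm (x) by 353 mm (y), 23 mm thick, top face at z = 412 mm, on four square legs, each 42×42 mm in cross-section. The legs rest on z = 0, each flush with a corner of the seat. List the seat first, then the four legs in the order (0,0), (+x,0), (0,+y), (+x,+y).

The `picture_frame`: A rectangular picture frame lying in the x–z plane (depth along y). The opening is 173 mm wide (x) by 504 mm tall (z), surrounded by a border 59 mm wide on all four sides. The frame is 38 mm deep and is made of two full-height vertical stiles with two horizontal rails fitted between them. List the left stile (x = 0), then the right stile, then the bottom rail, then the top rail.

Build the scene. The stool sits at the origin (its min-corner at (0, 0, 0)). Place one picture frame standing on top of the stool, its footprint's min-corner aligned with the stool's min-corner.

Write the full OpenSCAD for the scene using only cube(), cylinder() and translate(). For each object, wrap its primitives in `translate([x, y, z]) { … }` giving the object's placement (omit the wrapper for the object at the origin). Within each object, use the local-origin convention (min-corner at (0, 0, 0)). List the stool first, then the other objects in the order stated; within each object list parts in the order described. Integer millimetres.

translate([0, 0, 389]) cube([309, 353, 23]);
cube([42, 42, 389]);
translate([267, 0, 0]) cube([42, 42, 389]);
translate([0, 311, 0]) cube([42, 42, 389]);
translate([267, 311, 0]) cube([42, 42, 389]);
translate([0, 0, 412]) {
  cube([59, 38, 622]);
  translate([232, 0, 0]) cube([59, 38, 622]);
  translate([59, 0, 0]) cube([173, 38, 59]);
  translate([59, 0, 563]) cube([173, 38, 59]);
}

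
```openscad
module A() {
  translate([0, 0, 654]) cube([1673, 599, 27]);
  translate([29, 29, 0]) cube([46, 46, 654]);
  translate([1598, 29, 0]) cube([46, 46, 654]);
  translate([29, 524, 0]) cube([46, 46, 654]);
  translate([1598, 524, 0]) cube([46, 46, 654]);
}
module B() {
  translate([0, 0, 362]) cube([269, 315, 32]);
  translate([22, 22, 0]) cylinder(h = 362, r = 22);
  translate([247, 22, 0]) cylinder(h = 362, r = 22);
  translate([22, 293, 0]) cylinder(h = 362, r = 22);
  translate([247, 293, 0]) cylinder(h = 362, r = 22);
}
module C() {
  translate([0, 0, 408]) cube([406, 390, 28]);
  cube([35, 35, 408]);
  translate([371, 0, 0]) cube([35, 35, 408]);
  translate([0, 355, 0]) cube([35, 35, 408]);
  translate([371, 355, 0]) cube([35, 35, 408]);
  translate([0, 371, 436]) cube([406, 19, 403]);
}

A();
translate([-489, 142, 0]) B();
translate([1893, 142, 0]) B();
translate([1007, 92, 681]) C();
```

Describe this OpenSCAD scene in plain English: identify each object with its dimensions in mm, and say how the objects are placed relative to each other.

A is a table with a 1673×599 mm rectangular top, 27 mm thick, top surface at z = 681 mm, supported by four 46×46 mm square legs, each inset 29 mm from the nearest pair of top edges, running from the floor.

B is a simple wooden stool: a rectangular seat 269 mm (x) by 315 mm (y), 32 mm thick, top face at z = 394 mm, on four round legs, each 44 mm in diameter. The legs rest on z = 0, each leg's axis is inset half a diameter from the nearest pair of seat edges (so the leg's bounding box is flush with the corner).

C is a chair. The seat is a 406×390×28 mm slab with its top at z = 436 mm, on four 35×35 mm corner legs (flush with the seat edges, standing on z = 0). A flat backrest 19 mm thick, 403 mm tall, spans the full seat width and rises from the seat top along its +y edge, rear face flush with the rear of the seat.

Two stools sit around the table at the −x, +x sides. The chair is on top of the table.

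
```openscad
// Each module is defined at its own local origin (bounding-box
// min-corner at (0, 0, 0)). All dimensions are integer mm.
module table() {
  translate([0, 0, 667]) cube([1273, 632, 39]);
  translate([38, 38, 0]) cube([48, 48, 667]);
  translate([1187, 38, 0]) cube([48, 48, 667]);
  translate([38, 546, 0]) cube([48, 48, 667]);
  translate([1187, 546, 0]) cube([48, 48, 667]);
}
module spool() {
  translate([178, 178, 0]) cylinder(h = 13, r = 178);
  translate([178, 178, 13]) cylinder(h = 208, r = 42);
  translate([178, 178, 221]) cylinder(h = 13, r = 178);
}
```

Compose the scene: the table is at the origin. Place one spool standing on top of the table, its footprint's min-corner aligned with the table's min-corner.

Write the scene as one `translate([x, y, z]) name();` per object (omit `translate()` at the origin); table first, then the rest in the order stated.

table();
translate([0, 0, 706]) spool();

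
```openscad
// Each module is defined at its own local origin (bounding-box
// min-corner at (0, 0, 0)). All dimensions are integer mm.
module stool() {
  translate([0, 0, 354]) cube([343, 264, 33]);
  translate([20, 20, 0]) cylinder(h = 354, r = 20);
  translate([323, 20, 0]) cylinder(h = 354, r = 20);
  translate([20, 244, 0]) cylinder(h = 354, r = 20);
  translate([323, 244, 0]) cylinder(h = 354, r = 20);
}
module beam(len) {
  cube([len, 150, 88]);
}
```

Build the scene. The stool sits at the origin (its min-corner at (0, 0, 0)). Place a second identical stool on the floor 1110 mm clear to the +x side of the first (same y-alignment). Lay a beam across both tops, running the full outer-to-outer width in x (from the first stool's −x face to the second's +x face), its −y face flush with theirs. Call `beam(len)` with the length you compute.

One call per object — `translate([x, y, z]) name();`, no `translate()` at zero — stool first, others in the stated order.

stool();
translate([1453, 0, 0]) stool();
translate([0, 0, 387]) beam(1796);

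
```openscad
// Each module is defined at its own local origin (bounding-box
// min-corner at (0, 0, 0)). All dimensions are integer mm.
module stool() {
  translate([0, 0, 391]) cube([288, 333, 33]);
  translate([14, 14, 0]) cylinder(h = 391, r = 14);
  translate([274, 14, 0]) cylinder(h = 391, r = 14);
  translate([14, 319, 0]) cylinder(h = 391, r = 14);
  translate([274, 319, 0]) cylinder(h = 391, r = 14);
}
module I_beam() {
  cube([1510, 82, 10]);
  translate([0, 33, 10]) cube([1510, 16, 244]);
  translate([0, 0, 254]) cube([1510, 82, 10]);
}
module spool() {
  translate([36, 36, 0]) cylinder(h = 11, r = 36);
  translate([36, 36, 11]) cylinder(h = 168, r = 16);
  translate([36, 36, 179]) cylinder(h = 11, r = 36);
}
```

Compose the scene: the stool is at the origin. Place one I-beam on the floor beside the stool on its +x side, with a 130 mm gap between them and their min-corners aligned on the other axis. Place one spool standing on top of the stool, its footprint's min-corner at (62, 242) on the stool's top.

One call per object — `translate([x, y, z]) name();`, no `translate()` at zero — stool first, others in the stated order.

stool();
translate([418, 0, 0]) I_beam();
translate([62, 242, 424]) spool();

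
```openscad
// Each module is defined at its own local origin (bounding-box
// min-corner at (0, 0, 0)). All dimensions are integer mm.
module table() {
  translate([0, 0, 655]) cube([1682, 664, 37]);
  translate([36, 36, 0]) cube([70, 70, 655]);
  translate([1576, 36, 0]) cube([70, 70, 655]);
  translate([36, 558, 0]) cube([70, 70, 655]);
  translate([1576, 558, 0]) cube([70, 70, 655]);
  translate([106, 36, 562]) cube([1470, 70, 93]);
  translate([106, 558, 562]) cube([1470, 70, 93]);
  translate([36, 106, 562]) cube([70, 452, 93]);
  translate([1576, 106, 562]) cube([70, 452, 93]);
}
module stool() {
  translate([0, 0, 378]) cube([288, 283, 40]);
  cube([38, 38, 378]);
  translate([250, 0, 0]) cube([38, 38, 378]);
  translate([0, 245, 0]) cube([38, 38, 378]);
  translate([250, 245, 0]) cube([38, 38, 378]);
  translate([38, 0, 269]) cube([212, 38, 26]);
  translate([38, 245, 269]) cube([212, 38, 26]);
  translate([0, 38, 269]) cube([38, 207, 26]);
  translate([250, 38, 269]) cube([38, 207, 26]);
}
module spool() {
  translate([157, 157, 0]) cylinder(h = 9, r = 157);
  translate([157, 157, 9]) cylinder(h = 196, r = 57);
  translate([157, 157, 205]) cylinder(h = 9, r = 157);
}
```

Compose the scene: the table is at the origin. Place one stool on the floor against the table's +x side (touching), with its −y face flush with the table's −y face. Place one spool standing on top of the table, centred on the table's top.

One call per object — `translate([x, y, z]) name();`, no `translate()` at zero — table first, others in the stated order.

table();
translate([1682, 0, 0]) stool();
translate([684, 175, 692]) spool();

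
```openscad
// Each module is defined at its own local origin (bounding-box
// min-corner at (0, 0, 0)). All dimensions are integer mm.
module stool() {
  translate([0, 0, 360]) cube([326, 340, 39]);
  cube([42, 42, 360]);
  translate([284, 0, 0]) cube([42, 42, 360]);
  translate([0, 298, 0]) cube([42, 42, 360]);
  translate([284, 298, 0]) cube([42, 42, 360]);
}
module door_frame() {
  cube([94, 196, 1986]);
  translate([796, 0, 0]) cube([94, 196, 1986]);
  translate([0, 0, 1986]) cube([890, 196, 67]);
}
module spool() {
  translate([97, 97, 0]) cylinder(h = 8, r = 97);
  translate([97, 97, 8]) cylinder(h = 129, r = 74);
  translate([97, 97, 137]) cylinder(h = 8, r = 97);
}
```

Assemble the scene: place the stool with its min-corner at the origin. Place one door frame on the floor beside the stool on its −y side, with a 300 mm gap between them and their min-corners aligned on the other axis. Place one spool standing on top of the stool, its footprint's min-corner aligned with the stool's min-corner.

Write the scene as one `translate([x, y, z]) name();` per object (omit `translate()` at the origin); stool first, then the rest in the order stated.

stool();
translate([0, -496, 0]) door_frame();
translate([0, 0, 399]) spool();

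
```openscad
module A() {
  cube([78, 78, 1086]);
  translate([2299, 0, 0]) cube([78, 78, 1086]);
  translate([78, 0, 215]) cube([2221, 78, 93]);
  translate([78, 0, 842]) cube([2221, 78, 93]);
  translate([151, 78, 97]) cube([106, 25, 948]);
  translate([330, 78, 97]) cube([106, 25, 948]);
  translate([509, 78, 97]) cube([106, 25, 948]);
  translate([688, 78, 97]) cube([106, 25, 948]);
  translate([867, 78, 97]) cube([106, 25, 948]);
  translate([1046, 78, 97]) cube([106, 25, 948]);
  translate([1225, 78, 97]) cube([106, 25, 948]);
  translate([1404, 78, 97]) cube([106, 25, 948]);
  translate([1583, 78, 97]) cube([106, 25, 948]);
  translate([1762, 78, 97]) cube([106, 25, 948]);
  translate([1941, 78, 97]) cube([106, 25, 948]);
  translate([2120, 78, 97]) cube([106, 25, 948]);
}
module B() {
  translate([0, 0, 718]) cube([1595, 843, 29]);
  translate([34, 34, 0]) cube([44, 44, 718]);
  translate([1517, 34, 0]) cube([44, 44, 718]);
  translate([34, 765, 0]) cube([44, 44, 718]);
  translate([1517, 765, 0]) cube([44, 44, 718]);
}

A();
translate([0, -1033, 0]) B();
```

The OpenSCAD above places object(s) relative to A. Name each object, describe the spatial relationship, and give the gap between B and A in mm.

The table's nearest face is 190 mm from the fence section's −y face.

A is a fence section. B is a table. The table is on the floor beside the fence section on its −y side. The gap between the table and the fence section is 190 mm.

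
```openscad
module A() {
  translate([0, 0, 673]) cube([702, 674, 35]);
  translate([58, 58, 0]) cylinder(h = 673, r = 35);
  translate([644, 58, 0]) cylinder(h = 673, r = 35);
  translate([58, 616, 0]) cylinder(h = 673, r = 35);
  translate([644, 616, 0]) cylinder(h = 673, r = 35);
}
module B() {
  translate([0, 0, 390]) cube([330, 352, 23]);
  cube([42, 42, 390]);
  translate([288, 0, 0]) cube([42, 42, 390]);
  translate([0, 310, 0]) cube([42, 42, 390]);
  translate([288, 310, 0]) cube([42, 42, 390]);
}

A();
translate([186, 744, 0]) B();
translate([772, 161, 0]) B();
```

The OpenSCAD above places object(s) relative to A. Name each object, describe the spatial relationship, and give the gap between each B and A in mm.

A is a table. B is a stool. Two stools sit around the table at the +y, +x sides. The gap between each stool and the table is 70 mm.

Each stool's nearest face is 70 mm from the table's bounding box.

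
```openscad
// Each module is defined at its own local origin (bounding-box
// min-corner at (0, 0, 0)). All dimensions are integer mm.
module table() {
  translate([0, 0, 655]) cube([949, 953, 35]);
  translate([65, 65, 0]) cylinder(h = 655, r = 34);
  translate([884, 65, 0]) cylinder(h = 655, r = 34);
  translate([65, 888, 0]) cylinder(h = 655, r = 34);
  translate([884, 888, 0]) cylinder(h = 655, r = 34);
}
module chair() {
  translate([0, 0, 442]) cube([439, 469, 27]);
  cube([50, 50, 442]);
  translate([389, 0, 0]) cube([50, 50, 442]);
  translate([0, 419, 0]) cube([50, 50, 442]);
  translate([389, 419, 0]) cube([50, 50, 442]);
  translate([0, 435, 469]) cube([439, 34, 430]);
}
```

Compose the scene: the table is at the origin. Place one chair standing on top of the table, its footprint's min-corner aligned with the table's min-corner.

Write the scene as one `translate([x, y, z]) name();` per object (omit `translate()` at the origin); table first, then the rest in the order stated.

table();
translate([0, 0, 690]) chair();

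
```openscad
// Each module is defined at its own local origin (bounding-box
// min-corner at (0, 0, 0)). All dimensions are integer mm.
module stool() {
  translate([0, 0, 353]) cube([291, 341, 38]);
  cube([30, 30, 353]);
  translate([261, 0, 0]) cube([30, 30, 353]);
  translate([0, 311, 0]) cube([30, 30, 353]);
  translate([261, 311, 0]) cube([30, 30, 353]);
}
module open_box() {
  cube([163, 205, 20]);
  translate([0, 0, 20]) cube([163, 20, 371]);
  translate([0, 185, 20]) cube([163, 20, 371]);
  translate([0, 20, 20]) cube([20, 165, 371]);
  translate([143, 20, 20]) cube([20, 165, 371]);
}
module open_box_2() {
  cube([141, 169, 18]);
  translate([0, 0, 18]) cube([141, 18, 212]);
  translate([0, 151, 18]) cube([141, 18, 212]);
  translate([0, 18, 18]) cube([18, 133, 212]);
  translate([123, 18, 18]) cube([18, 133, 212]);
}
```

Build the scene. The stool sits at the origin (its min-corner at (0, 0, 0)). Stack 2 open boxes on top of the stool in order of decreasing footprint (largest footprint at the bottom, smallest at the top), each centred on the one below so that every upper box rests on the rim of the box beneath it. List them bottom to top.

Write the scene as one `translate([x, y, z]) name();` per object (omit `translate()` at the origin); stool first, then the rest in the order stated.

stool();
translate([64, 68, 391]) open_box();
translate([75, 86, 782]) open_box_2();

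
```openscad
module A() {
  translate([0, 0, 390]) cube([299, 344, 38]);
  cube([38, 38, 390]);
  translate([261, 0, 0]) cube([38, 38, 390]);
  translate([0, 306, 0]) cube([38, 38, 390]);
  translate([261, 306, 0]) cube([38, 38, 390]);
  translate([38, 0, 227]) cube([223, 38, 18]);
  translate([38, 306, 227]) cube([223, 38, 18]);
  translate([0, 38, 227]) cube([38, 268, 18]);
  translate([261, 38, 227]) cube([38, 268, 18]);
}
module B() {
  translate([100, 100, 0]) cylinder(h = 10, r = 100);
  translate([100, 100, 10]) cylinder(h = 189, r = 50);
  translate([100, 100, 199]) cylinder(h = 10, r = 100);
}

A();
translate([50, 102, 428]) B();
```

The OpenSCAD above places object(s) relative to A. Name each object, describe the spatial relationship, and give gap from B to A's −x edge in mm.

A is a stool. B is a spool. The spool is on top of the stool. The gap from the spool to the stool's −x edge is 50 mm.

The spool's min-x is at 50; the stool's min-x is 0; gap = 50 mm.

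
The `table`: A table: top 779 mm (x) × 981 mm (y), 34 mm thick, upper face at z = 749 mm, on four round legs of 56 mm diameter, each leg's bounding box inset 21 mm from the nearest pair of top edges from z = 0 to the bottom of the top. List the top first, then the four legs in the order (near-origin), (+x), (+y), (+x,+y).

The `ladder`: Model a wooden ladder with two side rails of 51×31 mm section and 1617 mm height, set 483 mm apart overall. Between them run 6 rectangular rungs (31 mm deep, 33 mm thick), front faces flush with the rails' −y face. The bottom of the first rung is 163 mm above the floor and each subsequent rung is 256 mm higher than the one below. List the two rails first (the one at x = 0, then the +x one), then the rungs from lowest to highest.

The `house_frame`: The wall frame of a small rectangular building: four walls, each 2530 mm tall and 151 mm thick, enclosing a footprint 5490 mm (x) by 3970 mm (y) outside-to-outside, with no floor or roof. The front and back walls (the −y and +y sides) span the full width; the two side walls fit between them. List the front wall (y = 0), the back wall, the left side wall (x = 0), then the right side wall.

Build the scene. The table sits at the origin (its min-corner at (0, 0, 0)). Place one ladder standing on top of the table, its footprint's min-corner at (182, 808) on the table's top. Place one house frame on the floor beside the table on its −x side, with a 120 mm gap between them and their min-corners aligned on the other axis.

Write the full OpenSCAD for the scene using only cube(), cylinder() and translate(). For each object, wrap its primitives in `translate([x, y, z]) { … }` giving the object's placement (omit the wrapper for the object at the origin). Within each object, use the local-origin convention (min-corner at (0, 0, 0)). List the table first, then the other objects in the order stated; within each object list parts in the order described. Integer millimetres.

translate([0, 0, 715]) cube([779, 981, 34]);
translate([49, 49, 0]) cylinder(h = 715, r = 28);
translate([730, 49, 0]) cylinder(h = 715, r = 28);
translate([49, 932, 0]) cylinder(h = 715, r = 28);
translate([730, 932, 0]) cylinder(h = 715, r = 28);
translate([182, 808, 749]) {
  cube([51, 31, 1617]);
  translate([432, 0, 0]) cube([51, 31, 1617]);
  translate([51, 0, 163]) cube([381, 31, 33]);
  translate([51, 0, 419]) cube([381, 31, 33]);
  translate([51, 0, 675]) cube([381, 31, 33]);
  translate([51, 0, 931]) cube([381, 31, 33]);
  translate([51, 0, 1187]) cube([381, 31, 33]);
  translate([51, 0, 1443]) cube([381, 31, 33]);
}
translate([-5610, 0, 0]) {
  cube([5490, 151, 2530]);
  translate([0, 3819, 0]) cube([5490, 151, 2530]);
  translate([0, 151, 0]) cube([151, 3668, 2530]);
  translate([5339, 151, 0]) cube([151, 3668, 2530]);
}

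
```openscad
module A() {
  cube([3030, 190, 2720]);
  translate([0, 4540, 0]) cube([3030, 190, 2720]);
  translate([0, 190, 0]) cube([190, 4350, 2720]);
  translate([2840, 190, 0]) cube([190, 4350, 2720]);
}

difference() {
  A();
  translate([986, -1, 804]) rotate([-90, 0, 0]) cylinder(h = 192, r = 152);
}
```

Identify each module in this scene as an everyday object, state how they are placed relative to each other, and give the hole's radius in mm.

The subtracted cylinder has r = 152 mm.

A is a house frame. The house frame has a circular hole through its front wall. The hole's radius is 152 mm.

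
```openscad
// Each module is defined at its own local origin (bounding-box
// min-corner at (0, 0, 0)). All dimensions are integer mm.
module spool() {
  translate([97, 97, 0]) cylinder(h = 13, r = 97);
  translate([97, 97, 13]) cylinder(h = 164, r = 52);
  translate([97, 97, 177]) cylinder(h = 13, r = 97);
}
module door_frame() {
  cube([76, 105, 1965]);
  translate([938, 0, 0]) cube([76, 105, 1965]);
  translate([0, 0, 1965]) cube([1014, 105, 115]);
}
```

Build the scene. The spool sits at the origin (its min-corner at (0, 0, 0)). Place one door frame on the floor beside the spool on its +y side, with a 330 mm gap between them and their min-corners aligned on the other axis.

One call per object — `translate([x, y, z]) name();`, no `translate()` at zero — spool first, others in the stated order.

spool();
translate([0, 524, 0]) door_frame();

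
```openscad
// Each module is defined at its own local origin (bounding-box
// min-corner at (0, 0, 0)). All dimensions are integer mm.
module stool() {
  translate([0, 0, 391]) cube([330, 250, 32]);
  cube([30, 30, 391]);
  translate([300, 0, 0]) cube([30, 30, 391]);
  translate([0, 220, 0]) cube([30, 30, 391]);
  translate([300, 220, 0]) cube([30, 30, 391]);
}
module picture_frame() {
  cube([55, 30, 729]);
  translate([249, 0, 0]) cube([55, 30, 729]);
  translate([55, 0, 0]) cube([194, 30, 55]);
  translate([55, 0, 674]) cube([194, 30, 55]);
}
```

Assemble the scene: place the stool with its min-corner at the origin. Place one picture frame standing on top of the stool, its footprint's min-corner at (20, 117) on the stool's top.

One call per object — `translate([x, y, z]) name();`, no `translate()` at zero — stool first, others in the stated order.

stool();
translate([20, 117, 423]) picture_frame();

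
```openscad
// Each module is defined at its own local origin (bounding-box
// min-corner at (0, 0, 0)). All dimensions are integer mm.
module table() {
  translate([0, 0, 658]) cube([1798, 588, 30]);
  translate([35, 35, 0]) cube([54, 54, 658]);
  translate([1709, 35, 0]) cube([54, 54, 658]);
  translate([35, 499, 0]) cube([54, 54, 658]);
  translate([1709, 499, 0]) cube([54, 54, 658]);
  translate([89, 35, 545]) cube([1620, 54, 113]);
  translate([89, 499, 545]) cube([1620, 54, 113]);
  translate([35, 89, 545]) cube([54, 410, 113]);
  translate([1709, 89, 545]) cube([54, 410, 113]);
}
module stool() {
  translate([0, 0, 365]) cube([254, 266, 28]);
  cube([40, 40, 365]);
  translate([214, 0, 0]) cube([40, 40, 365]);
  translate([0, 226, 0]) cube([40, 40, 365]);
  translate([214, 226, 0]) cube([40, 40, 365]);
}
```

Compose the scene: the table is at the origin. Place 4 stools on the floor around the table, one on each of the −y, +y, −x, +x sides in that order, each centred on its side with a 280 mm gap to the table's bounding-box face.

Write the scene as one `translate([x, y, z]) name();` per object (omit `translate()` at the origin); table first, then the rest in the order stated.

table();
translate([772, -546, 0]) stool();
translate([772, 868, 0]) stool();
translate([-534, 161, 0]) stool();
translate([2078, 161, 0]) stool();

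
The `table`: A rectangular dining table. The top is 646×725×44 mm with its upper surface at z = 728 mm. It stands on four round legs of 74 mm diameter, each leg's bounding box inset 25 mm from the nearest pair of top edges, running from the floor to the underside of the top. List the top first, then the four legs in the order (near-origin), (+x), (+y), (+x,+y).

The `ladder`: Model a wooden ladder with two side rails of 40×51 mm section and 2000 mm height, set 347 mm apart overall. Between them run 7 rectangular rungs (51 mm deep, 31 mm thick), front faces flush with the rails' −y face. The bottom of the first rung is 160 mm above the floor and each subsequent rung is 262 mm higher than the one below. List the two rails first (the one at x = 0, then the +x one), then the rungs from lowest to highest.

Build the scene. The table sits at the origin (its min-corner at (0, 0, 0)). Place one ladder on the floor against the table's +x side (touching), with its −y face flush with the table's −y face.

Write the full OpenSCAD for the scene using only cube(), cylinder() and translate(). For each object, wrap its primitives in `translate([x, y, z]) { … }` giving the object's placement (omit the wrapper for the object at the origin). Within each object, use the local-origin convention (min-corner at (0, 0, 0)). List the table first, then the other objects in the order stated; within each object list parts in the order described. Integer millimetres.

translate([0, 0, 684]) cube([646, 725, 44]);
translate([62, 62, 0]) cylinder(h = 684, r = 37);
translate([584, 62, 0]) cylinder(h = 684, r = 37);
translate([62, 663, 0]) cylinder(h = 684, r = 37);
translate([584, 663, 0]) cylinder(h = 684, r = 37);
translate([646, 0, 0]) {
  cube([40, 51, 2000]);
  translate([307, 0, 0]) cube([40, 51, 2000]);
  translate([40, 0, 160]) cube([267, 51, 31]);
  translate([40, 0, 422]) cube([267, 51, 31]);
  translate([40, 0, 684]) cube([267, 51, 31]);
  translate([40, 0, 946]) cube([267, 51, 31]);
  translate([40, 0, 1208]) cube([267, 51, 31]);
  translate([40, 0, 1470]) cube([267, 51, 31]);
  translate([40, 0, 1732]) cube([267, 51, 31]);
}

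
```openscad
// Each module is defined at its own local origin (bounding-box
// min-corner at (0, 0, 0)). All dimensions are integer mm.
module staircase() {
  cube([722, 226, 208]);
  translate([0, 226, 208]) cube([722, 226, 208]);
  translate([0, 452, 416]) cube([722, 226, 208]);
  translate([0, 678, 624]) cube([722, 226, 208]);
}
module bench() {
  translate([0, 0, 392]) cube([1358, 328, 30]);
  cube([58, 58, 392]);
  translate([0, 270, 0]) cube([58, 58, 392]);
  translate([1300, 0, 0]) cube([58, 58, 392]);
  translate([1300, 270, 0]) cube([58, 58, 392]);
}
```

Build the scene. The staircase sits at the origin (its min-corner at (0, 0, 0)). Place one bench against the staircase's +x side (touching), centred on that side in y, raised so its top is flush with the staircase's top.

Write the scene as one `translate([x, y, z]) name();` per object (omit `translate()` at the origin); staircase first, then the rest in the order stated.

staircase();
translate([722, 288, 410]) bench();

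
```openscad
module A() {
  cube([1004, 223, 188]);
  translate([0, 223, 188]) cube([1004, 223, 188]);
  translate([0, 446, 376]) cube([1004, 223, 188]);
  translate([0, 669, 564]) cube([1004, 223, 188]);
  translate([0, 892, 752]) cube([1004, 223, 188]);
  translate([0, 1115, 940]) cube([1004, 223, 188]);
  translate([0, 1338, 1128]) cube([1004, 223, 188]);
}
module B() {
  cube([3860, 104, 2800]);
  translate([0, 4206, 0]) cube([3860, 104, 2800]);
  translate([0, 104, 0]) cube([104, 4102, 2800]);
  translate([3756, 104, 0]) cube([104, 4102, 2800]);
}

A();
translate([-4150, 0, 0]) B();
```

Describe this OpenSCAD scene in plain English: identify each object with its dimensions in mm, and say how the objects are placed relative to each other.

A is a straight staircase of 7 solid steps. Each step is 1004 mm wide (x), 223 mm deep (y, the going) and 188 mm tall (the rise). The first step rests on the floor; each subsequent step sits one going further in +y and one rise higher in +z, directly behind and above the previous step with no overlap.

B is the wall frame of a small rectangular building: four walls, each 2800 mm tall and 104 mm thick, enclosing a footprint 3860 mm (x) by 4310 mm (y) outside-to-outside, with no floor or roof. The front and back walls (the −y and +y sides) span the full width; the two side walls fit between them.

The house frame is on the floor beside the staircase on its −x side.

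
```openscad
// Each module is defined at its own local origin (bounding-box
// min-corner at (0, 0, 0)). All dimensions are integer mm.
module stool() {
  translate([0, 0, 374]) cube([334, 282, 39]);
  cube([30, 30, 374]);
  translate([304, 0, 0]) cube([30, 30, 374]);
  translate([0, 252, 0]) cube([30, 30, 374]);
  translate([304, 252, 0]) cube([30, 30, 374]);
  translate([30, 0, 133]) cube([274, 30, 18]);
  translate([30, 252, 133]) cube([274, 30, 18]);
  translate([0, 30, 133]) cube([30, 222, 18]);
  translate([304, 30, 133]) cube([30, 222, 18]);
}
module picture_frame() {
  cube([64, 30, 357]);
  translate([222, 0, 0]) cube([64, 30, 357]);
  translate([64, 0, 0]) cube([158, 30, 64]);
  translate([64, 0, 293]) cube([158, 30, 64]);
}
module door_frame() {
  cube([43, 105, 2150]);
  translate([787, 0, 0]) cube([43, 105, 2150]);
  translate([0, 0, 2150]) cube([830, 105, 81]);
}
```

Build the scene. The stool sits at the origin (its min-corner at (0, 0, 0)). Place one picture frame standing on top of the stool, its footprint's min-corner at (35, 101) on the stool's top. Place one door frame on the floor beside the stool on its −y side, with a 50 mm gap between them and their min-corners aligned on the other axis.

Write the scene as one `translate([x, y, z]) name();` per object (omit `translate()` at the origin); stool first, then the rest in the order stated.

stool();
translate([35, 101, 413]) picture_frame();
translate([0, -155, 0]) door_frame();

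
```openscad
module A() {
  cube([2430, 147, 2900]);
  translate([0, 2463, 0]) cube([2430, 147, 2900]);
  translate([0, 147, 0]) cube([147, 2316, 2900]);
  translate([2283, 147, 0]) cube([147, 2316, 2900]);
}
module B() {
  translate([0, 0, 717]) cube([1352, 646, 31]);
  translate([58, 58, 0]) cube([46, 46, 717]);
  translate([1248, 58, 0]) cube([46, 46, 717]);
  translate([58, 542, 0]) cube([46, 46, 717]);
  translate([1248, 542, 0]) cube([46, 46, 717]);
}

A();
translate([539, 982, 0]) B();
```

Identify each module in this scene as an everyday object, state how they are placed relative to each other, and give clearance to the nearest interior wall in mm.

Clearances: x = 392, y = 835; minimum 392 mm.

A is a house frame. B is a table. The table sits inside the house frame, centred. The clearance to the nearest interior wall is 392 mm.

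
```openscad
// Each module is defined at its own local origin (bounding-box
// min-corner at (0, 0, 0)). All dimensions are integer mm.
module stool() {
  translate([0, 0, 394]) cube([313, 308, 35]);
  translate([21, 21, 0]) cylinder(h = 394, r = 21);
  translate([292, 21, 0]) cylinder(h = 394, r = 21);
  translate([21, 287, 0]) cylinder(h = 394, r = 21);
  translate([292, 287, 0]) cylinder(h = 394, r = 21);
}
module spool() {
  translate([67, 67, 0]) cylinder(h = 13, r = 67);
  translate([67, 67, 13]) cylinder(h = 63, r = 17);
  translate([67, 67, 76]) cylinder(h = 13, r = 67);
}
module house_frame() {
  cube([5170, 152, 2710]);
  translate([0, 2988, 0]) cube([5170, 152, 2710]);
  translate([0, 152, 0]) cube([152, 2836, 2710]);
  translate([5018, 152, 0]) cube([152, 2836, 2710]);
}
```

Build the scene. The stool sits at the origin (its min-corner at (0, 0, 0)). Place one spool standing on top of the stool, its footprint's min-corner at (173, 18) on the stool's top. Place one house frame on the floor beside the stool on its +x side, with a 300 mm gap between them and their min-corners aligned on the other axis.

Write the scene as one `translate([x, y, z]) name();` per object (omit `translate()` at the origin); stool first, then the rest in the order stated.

stool();
translate([173, 18, 429]) spool();
translate([613, 0, 0]) house_frame();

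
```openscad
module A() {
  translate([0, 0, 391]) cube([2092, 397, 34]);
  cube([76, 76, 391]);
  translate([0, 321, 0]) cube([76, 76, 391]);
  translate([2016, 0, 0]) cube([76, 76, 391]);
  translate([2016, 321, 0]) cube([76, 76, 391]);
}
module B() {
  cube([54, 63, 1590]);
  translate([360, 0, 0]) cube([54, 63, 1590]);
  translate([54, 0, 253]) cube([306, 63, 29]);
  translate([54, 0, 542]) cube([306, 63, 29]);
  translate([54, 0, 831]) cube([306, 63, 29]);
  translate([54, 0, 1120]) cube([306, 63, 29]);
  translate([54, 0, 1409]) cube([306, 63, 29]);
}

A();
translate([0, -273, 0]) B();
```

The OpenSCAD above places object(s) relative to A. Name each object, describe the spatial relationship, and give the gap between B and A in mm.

The ladder's nearest face is 210 mm from the bench's −y face.

A is a bench. B is a ladder. The ladder is on the floor beside the bench on its −y side. The gap between the ladder and the bench is 210 mm.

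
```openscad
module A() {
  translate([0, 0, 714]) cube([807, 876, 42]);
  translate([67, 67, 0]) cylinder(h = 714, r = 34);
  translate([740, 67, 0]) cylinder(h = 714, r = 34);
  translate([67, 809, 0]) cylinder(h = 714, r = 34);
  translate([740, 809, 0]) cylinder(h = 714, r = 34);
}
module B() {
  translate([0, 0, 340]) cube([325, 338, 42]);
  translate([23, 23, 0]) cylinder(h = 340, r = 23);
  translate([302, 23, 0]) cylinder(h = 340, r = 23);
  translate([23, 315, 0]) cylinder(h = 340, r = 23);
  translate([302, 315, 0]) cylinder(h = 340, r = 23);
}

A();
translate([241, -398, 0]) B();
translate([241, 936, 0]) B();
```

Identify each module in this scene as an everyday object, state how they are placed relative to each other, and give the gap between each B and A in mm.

A is a table. B is a stool. Two stools sit around the table at the −y, +y sides. The gap between each stool and the table is 60 mm.

Each stool's nearest face is 60 mm from the table's bounding box.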